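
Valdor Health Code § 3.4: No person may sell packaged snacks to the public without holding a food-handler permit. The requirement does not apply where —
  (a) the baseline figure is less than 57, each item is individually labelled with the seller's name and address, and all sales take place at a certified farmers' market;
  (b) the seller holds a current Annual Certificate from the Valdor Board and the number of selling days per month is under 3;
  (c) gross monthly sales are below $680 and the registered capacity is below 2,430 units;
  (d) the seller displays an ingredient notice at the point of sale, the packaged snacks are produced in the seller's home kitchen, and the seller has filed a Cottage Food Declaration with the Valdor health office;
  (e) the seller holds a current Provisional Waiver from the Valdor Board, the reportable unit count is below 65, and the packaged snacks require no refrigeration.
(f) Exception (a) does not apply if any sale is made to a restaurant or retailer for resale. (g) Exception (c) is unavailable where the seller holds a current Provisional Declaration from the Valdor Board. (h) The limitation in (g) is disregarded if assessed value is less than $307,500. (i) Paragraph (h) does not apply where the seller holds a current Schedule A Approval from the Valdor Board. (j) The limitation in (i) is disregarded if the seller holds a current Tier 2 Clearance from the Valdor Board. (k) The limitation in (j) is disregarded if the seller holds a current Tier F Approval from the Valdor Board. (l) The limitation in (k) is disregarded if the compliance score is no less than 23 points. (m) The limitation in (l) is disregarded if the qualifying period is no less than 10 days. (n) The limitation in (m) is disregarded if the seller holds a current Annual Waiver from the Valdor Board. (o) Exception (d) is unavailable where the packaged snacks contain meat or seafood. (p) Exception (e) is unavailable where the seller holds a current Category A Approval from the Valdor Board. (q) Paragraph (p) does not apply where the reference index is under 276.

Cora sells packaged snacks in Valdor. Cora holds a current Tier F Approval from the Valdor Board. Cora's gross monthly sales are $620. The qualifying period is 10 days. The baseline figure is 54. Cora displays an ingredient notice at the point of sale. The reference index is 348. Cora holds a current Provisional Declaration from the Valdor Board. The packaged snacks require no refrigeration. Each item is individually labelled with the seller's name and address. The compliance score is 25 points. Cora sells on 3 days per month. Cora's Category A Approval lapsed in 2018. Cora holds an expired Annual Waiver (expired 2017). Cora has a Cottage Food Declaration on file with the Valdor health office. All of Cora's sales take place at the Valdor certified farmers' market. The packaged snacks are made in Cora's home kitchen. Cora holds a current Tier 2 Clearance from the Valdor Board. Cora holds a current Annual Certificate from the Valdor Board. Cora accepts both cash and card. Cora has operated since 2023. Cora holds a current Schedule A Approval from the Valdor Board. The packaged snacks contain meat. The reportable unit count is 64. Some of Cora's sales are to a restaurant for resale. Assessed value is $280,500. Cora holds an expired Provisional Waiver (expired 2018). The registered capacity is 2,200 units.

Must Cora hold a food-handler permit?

Yes — Cora must hold a food-handler permit.

All of (a)'s requirements are met (the baseline figure is 54, less than the 57 limit; items are individually labelled; all sales are at a certified farmers' market). But applying paragraph (f): (f) operates against (a): some sales are to a restaurant for resale. Exception (a) does not apply.
Exception (b) fails — the number of selling days per month is 3, not under 3.
Exception (c): gross monthly sales are $620, below the $680 limit; the registered capacity is 2,200 units, below the 2,430 units limit — every condition holds. But: (g) operates against (c): a current Provisional Declaration is held. (h) would limit (g) — assessed value is $280,500, less than the $307,500 limit — but (i) sets (h) aside: (i) is engaged — a current Schedule A Approval is held. (j) would limit (i) — a current Tier 2 Clearance is held — but (k) sets (j) aside: (k) applies — a current Tier F Approval is held. (l) is triggered (the compliance score is 25 points, meeting the 23 points threshold), but is overridden by (m): (m) operates against (l): the qualifying period is 10 days, meeting the 10 days threshold. (n), which would lift (m), does not operate here — the Annual Waiver is not current. (c) is therefore removed.
Exception (d)'s conditions are all satisfied: an ingredient notice is displayed; the packaged snacks are home-kitchen produced; a Cottage Food Declaration is on file. Turning to paragraph (o): (o) operates against (d): the packaged snacks contain meat. Exception (d) does not apply.
Exception (e) requires that the seller holds a current Provisional Waiver from the Valdor Board; but no current Provisional Waiver is held, so (e) is unavailable.
No exception displaces § 3.4.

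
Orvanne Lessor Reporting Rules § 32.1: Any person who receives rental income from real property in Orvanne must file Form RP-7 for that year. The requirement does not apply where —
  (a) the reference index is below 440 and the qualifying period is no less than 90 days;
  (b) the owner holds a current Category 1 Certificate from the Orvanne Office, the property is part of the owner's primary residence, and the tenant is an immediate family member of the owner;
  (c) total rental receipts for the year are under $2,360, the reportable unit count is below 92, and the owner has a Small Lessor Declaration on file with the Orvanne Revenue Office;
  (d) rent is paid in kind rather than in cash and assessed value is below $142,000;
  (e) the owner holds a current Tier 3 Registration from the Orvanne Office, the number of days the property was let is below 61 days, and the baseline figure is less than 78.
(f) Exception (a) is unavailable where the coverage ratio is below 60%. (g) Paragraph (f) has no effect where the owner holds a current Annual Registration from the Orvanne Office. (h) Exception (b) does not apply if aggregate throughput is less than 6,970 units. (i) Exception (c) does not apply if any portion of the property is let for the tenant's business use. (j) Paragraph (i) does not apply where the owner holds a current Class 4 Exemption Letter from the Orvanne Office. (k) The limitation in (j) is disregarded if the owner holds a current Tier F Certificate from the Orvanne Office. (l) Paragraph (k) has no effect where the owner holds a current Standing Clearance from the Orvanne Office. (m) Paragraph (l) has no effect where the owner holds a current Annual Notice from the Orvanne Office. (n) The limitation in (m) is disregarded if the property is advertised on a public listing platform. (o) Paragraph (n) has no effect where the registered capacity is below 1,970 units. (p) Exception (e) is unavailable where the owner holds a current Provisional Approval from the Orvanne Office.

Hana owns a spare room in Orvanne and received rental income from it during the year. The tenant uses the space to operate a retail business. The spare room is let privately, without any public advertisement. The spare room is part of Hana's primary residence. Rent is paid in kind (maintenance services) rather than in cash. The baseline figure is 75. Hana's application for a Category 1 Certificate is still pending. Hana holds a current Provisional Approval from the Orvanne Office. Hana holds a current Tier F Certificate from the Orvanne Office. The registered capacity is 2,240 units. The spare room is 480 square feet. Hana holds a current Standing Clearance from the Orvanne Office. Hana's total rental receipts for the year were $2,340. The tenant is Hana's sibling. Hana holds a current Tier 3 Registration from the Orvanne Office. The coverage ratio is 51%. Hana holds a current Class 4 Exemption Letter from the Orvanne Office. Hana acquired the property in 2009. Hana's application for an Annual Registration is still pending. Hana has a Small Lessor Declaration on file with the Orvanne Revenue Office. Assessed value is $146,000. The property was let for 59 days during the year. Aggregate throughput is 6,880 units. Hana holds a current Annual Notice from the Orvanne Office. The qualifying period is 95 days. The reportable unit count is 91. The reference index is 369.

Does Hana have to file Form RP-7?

Yes — Hana must file Form RP-7.

All of (a)'s requirements are met (the reference index is 369, below the 440 limit; the qualifying period is 95 days, meeting the 90 days threshold). But applying paragraphs (f)–(g): (f) operates against (a): the coverage ratio is 51%, below the 60% limit. (g), which would lift (f), does not operate here — there is no Annual Registration in force. (a) is therefore removed.
Exception (b) requires that the owner holds a current Category 1 Certificate from the Orvanne Office; but the Category 1 Certificate is not current, so (b) is unavailable.
Exception (c) is satisfied on its face — total rental receipts for the year are $2,340, under the $2,360 limit; the reportable unit count is 91, below the 92 limit; a Small Lessor Declaration is on file. But: (i) applies — the space is let for business use. (j) is triggered (a current Class 4 Exemption Letter is held), but is set aside by (k): (k) is engaged — a current Tier F Certificate is held. (l) applies (a current Standing Clearance is held), but is overridden by (m): (m) is engaged — a current Annual Notice is held. (n) is not triggered (the property is let privately without advertisement), so (m) stands. (c) is therefore removed.
Exception (d) does not apply: assessed value is $146,000, not below $142,000.
Exception (e): a current Tier 3 Registration is held; the number of days the property was let is 59 days, below the 61 days limit; the baseline figure is 75, less than the 78 limit — every condition holds. However, paragraph (p) must be considered: (p) operates against (e): a current Provisional Approval is held. So (e) is unavailable.
Every exception is unavailable, so the rule governs.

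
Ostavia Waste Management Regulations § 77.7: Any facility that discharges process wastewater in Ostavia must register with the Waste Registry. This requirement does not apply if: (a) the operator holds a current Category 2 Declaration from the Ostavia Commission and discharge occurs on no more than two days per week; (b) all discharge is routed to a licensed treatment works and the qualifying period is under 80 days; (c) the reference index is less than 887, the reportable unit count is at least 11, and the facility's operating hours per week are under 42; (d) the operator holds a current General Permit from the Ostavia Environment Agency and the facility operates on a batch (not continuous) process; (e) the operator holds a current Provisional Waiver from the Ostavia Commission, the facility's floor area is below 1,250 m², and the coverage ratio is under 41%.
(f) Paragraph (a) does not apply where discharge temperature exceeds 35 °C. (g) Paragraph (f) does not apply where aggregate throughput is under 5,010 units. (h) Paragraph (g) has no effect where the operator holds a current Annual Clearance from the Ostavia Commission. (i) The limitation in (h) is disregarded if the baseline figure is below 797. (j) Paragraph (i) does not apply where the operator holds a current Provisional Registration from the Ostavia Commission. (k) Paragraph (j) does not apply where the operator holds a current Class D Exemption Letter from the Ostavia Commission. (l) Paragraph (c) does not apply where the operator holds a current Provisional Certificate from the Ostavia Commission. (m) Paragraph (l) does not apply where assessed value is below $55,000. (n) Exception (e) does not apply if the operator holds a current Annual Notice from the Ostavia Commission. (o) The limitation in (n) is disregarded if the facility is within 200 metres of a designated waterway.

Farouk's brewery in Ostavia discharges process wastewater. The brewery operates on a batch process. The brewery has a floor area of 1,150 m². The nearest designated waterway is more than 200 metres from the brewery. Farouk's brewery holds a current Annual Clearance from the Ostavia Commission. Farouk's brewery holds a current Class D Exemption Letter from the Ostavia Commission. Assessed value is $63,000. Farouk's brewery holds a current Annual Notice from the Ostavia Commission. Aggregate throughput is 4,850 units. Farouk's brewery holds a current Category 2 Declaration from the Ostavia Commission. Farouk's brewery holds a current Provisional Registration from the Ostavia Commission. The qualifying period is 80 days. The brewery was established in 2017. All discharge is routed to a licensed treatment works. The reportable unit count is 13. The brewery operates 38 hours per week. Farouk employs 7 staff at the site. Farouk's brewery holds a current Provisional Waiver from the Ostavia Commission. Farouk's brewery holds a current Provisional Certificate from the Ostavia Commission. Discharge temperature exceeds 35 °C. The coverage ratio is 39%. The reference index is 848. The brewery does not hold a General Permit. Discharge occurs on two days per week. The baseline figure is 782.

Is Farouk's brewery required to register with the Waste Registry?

No — exception (a) applies; Farouk's brewery is not required to register with the Waste Registry.

All of (a)'s requirements are met (a current Category 2 Declaration is held; discharge occurs on no more than two days per week). Under paragraphs (f)–(k): (f) applies (discharge temperature exceeds 35 °C), but is displaced by (g): (g) is engaged — aggregate throughput is 4,850 units, under the 5,010 units limit. (h) would limit (g) — a current Annual Clearance is held — but (i) sets (h) aside: (i) operates against (h): the baseline figure is 782, below the 797 limit. (j) would limit (i) — a current Provisional Registration is held — but (k) sets (j) aside: (k) is triggered — a current Class D Exemption Letter is held. (a) remains available.
Exception (b) does not apply: the qualifying period is 80 days, not under 80 days.
Exception (c)'s conditions are all satisfied: the reference index is 848, less than the 887 limit; the reportable unit count is 13, meeting the 11 threshold; the facility's operating hours per week are 38, under the 42 limit. Turning to paragraphs (l)–(m): (l) is engaged — a current Provisional Certificate is held. (m), which would lift (l), does not operate here — assessed value is $63,000, not below $55,000. So (c) is unavailable.
Exception (d) fails — no General Permit is held.
Exception (e)'s conditions are all satisfied: a current Provisional Waiver is held; the facility's floor area is 1,150 m², below the 1,250 m² limit; the coverage ratio is 39%, under the 41% limit. However, paragraphs (n)–(o) must be considered: (n) is engaged — a current Annual Notice is held. (o) is not engaged (the brewery is more than 200 m from any designated waterway), so (n) stands. Exception (e) does not apply.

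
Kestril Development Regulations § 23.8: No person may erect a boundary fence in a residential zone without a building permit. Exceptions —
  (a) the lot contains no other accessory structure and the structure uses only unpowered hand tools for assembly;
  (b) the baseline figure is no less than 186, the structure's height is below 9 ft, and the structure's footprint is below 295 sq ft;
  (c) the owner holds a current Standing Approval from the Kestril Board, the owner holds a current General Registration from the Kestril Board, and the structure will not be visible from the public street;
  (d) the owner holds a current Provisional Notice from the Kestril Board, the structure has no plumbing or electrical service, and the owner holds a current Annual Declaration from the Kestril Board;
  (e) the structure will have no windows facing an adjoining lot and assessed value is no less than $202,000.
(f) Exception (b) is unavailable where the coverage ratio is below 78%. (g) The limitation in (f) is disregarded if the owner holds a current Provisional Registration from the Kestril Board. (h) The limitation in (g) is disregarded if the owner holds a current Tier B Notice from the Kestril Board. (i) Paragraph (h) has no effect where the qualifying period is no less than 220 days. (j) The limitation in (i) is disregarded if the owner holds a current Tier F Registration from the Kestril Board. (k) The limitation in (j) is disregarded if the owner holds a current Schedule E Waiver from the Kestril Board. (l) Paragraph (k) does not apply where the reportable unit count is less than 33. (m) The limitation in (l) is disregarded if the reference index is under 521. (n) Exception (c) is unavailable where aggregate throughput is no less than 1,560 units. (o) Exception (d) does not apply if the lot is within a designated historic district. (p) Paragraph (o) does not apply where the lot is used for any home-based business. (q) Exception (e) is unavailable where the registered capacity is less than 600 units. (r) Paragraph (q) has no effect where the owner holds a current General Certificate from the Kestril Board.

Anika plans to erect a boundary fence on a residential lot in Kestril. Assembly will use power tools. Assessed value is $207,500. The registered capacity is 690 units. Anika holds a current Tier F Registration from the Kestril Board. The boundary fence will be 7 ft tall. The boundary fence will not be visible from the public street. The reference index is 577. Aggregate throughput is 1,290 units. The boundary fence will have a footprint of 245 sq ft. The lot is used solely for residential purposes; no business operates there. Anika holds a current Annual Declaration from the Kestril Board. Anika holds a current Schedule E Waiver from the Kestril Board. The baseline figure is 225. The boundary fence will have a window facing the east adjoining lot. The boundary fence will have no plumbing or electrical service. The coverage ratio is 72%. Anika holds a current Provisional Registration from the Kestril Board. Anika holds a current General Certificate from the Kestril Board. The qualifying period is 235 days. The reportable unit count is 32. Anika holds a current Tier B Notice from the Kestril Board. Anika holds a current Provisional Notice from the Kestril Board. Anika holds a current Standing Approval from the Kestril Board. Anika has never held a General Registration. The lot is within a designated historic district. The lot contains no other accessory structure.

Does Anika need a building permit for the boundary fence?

Yes — Anika must obtain a building permit.

Exception (a) requires that the structure uses only unpowered hand tools for assembly; but assembly uses power tools, so (a) is unavailable.
Exception (b) is satisfied on its face — the baseline figure is 225, meeting the 186 threshold; the structure's height is 7 ft, below the 9 ft limit; the structure's footprint is 245 sq ft, below the 295 sq ft limit. Turning to paragraphs (f)–(m): (f) operates against (b): the coverage ratio is 72%, below the 78% limit. (g) applies (a current Provisional Registration is held), but yields to (h): (h) operates — a current Tier B Notice is held. (i) is engaged (the qualifying period is 235 days, meeting the 220 days threshold), but is itself disapplied by (j): (j) operates against (i): a current Tier F Registration is held. (k) would limit (j) — a current Schedule E Waiver is held — but (l) sets (k) aside: (l) is engaged — the reportable unit count is 32, less than the 33 limit. (m), which would lift (l), is not engaged — the reference index is 577, not under 521. So (b) is unavailable.
Exception (c) does not apply: no current General Registration is held.
Exception (d): a current Provisional Notice is held; there is no plumbing or electrical service; a current Annual Declaration is held — every condition holds. But: (o) operates — the lot is in a historic district. (p), which would lift (o), is not engaged — the lot is solely residential. (d) is therefore removed.
Exception (e) does not apply: a window faces an adjoining lot.
No exception applies. The general rule governs.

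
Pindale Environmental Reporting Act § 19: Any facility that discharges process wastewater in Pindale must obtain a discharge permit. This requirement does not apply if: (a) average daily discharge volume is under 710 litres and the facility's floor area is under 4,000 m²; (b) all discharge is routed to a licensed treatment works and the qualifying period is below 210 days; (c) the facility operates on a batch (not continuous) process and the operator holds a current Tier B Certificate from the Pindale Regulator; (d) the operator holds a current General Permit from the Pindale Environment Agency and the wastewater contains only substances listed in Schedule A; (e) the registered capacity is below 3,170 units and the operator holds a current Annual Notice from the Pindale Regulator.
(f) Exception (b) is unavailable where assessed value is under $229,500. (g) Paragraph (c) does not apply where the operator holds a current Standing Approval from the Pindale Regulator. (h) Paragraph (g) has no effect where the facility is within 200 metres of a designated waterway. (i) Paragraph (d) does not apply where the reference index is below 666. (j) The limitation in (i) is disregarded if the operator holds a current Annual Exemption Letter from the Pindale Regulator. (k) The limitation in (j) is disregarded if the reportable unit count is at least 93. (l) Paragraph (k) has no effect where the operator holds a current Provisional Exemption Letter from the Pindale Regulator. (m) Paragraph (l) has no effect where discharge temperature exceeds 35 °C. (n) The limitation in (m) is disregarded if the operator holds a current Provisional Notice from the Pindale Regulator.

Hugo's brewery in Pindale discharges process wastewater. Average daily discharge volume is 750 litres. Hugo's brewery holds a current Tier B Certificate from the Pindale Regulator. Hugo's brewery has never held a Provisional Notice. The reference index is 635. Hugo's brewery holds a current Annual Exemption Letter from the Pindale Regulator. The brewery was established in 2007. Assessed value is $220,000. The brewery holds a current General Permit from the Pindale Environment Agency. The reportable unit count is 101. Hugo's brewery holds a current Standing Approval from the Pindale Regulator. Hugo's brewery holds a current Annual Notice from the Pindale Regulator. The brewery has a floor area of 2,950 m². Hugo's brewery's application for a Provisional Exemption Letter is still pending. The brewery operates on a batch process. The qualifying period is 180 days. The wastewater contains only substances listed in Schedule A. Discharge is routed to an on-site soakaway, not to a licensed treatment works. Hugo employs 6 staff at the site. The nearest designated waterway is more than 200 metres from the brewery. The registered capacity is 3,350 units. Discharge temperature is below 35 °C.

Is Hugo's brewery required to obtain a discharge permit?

Yes — Hugo's brewery must obtain a discharge permit.

Exception (a) requires that average daily discharge volume is under 710 litres; but average daily discharge volume is 750 litres, not under 710 litres, so (a) is unavailable.
Exception (b) does not apply: discharge is not routed to a licensed treatment works.
Exception (c) is satisfied on its face — the facility operates on a batch process; a current Tier B Certificate is held. But: (g) operates against (c): a current Standing Approval is held. (h) is inapplicable (the brewery is more than 200 m from any designated waterway), so (g) stands. Exception (c) does not apply.
Exception (d) is satisfied on its face — a current General Permit is held; the wastewater is Schedule-A-only. But applying paragraphs (i)–(n): (i) operates against (d): the reference index is 635, below the 666 limit. (j) is engaged (a current Annual Exemption Letter is held), but is overridden by (k): (k) operates against (j): the reportable unit count is 101, meeting the 93 threshold. (l), which would lift (k), is not engaged — there is no Provisional Exemption Letter in force. Exception (d) does not apply.
Exception (e) does not apply: the registered capacity is 3,350 units, not below 3,170 units.
No exception is made out. Hugo's brewery falls within the general rule.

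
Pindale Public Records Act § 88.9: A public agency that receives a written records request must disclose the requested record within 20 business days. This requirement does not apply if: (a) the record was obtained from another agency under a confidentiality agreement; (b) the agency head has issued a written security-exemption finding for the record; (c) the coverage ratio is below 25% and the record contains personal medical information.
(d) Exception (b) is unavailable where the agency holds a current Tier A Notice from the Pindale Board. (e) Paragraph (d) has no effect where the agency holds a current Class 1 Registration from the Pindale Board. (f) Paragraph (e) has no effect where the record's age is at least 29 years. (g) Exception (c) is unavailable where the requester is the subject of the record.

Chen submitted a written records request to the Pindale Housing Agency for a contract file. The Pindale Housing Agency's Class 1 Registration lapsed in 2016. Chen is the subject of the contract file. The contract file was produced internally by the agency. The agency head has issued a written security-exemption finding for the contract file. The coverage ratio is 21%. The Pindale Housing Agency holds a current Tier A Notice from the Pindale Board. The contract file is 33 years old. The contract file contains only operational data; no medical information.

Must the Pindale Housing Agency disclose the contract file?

Yes — the Pindale Housing Agency must disclose the contract file.

Exception (a) requires that the record was obtained from another agency under a confidentiality agreement; but the contract file was produced internally, so (a) is unavailable.
Exception (b) is satisfied on its face — a written security-exemption finding has been issued. But: (d) is triggered — a current Tier A Notice is held. (e) is inapplicable (the Class 1 Registration is not current), so (d) stands. Exception (b) does not apply.
Exception (c) fails — the contract file contains only operational data.
No exception applies. The general rule governs.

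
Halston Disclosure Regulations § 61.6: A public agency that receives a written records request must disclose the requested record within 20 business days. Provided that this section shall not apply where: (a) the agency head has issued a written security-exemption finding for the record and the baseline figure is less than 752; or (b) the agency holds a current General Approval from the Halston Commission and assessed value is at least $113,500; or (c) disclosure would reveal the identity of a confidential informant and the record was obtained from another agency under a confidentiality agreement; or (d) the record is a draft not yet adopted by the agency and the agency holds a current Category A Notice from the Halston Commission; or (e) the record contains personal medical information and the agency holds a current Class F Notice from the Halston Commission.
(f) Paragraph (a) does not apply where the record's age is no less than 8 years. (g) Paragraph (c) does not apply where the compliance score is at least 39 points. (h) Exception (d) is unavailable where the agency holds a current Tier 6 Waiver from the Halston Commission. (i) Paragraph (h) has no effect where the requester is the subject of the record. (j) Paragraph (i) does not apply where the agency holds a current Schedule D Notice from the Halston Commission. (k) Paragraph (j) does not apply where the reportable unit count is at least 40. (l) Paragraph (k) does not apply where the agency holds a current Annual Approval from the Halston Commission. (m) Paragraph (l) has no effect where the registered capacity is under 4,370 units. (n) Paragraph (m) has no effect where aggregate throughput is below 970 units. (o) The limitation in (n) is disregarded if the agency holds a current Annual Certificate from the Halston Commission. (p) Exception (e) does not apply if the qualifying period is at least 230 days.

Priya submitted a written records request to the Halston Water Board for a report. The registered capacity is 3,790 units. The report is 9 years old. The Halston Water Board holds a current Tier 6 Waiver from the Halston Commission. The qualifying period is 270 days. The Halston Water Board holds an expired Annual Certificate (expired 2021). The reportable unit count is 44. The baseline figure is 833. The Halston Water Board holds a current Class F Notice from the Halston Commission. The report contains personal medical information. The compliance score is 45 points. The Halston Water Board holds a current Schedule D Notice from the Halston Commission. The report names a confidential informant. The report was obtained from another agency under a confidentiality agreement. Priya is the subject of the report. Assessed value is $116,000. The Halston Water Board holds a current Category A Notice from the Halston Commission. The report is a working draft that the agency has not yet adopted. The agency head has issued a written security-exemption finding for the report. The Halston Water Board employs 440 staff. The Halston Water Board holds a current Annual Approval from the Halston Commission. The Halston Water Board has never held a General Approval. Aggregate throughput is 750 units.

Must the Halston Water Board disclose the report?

Yes — the Halston Water Board must disclose the report.

Exception (a) fails — the baseline figure is 833, not less than 752.
Exception (b) fails — no current General Approval is held.
Exception (c) is satisfied on its face — the report names a confidential informant; the report was obtained under a confidentiality agreement. But applying paragraph (g): (g) is engaged — the compliance score is 45 points, meeting the 39 points threshold. (c) is therefore removed.
Exception (d): the report is an unadopted draft; a current Category A Notice is held — every condition holds. However, paragraphs (h)–(o) must be considered: (h) operates — a current Tier 6 Waiver is held. (i) applies (Priya is the subject of the report), but yields to (j): (j) operates against (i): a current Schedule D Notice is held. (k) would limit (j) — the reportable unit count is 44, meeting the 40 threshold — but (l) sets (k) aside: (l) operates against (k): a current Annual Approval is held. (m) would limit (l) — the registered capacity is 3,790 units, under the 4,370 units limit — but (n) sets (m) aside: (n) is triggered — aggregate throughput is 750 units, below the 970 units limit. (o), which would lift (n), does not operate here — there is no Annual Certificate in force. So (d) is unavailable.
Exception (e): the report contains personal medical information; a current Class F Notice is held — every condition holds. Turning to paragraph (p): (p) operates against (e): the qualifying period is 270 days, meeting the 230 days threshold. So (e) is unavailable.
Every exception is unavailable, so the rule governs.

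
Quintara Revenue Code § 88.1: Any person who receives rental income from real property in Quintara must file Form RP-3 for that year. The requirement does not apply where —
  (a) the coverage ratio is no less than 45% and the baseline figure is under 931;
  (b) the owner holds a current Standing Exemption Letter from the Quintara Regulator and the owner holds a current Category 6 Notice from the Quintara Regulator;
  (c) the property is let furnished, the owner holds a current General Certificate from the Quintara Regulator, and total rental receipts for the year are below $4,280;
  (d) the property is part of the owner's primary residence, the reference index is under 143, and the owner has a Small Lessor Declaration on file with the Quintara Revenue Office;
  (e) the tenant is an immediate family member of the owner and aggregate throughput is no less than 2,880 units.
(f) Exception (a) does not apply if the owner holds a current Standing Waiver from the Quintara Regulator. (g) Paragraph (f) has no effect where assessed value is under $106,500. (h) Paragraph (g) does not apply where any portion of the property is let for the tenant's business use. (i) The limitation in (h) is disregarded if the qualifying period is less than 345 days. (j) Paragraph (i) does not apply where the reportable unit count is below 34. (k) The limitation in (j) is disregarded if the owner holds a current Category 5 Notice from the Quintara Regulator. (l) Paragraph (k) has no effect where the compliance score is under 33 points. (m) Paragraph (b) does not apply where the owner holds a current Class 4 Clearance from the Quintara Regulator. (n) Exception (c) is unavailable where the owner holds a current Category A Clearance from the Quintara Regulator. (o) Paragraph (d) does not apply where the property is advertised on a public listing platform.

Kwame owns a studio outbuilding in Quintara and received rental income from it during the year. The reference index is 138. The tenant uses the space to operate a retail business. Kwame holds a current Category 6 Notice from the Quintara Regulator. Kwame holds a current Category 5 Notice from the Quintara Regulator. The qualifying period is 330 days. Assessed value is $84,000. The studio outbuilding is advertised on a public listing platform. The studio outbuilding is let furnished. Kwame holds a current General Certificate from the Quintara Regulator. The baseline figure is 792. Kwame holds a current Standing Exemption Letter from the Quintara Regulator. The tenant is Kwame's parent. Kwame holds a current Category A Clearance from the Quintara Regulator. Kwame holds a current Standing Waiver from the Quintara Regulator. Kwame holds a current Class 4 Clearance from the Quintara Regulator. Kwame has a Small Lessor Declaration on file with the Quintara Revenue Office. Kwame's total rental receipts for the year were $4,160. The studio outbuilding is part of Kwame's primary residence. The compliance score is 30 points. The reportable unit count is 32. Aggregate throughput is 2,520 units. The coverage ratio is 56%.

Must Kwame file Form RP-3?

Yes — Kwame must file Form RP-3.

Exception (a)'s conditions are all satisfied: the coverage ratio is 56%, meeting the 45% threshold; the baseline figure is 792, under the 931 limit. Turning to paragraphs (f)–(l): (f) operates against (a): a current Standing Waiver is held. (g) would limit (f) — assessed value is $84,000, under the $106,500 limit — but (h) sets (g) aside: (h) is triggered — the space is let for business use. (i) would limit (h) — the qualifying period is 330 days, less than the 345 days limit — but (j) sets (i) aside: (j) operates against (i): the reportable unit count is 32, below the 34 limit. (k) would limit (j) — a current Category 5 Notice is held — but (l) sets (k) aside: (l) operates — the compliance score is 30 points, under the 33 points limit. (a) is therefore removed.
Exception (b) is satisfied on its face — a current Standing Exemption Letter is held; a current Category 6 Notice is held. But: (m) is triggered — a current Class 4 Clearance is held. Exception (b) does not apply.
Exception (c)'s conditions are all satisfied: the property is let furnished; a current General Certificate is held; total rental receipts for the year are $4,160, below the $4,280 limit. Turning to paragraph (n): (n) operates against (c): a current Category A Clearance is held. So (c) is unavailable.
All of (d)'s requirements are met (the studio outbuilding is part of the primary residence; the reference index is 138, under the 143 limit; a Small Lessor Declaration is on file). But: (o) operates against (d): the property is publicly advertised. (d) is therefore removed.
Exception (e) requires that aggregate throughput is no less than 2,880 units; but aggregate throughput is 2,520 units, short of 2,880 units, so (e) is unavailable.
No exception displaces § 88.1.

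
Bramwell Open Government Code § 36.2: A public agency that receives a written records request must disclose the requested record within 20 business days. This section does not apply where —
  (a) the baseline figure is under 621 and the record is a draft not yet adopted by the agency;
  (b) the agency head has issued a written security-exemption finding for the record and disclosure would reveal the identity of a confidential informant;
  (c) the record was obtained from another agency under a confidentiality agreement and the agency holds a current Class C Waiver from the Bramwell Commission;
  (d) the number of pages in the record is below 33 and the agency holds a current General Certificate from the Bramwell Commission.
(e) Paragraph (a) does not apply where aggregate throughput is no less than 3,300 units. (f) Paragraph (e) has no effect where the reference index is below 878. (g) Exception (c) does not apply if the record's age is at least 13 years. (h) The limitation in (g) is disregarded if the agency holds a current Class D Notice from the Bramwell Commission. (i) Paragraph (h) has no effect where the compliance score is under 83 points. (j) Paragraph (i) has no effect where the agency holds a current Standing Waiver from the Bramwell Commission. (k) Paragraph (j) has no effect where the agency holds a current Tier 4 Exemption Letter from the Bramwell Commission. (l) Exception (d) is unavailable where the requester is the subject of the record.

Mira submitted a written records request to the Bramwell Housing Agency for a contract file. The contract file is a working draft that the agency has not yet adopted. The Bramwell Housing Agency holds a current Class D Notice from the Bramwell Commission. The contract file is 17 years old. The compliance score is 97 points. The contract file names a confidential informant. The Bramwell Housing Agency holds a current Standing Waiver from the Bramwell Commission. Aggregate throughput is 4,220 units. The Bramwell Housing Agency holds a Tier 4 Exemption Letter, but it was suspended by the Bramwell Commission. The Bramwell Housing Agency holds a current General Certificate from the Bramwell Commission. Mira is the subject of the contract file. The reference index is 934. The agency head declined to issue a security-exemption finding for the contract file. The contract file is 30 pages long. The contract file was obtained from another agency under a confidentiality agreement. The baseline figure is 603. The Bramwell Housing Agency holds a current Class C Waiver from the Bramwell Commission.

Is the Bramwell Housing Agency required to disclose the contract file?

All of (a)'s requirements are met (the baseline figure is 603, under the 621 limit; the contract file is an unadopted draft). However, paragraphs (e)–(f) must be considered: (e) operates against (a): aggregate throughput is 4,220 units, meeting the 3,300 units threshold. (f) does not operate here (the reference index is 934, not below 878), so (e) stands. Exception (a) does not apply.
Exception (b) does not apply: the agency head declined to issue a security-exemption finding.
Exception (c) is satisfied on its face — the contract file was obtained under a confidentiality agreement; a current Class C Waiver is held. Under paragraphs (g)–(k): (g) applies (the record's age is 17 years, meeting the 13 years threshold), but is set aside by (h): (h) is engaged — a current Class D Notice is held. (i) is not engaged (the compliance score is 97 points, not under 83 points), so (h) stands. So (c) applies.
All of (d)'s requirements are met (the number of pages in the record is 30, below the 33 limit; a current General Certificate is held). But: (l) operates against (d): Mira is the subject of the contract file. So (d) is unavailable.

No — exception (c) applies; the Bramwell Housing Agency is not required to disclose the contract file.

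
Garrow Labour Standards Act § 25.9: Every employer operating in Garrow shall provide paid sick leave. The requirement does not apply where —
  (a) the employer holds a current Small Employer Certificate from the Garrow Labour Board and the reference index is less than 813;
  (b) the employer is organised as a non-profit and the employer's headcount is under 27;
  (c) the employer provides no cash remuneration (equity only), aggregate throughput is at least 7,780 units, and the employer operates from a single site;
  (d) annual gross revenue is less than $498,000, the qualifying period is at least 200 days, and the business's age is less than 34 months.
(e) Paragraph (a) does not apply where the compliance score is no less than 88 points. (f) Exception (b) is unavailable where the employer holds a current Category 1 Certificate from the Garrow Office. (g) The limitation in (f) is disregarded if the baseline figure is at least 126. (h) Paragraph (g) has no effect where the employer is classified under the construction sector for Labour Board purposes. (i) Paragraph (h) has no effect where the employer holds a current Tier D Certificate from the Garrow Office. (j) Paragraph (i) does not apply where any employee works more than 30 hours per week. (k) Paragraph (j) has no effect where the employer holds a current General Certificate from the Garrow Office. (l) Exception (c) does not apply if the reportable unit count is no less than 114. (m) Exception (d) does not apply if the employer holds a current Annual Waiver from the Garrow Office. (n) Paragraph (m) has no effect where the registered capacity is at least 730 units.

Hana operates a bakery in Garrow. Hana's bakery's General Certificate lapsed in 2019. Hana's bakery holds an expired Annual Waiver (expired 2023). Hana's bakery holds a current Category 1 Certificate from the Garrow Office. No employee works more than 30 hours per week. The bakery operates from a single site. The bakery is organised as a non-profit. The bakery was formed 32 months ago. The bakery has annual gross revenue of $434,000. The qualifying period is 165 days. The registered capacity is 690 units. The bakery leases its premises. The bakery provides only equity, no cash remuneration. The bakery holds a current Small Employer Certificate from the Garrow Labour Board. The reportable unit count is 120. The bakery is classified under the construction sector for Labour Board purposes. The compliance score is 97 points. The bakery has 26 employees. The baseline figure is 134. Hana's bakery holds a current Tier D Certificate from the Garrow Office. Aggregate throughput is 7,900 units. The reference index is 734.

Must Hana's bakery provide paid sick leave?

No — exception (b) applies; Hana's bakery is not required to provide paid sick leave.

All of (a)'s requirements are met (a current Small Employer Certificate is held; the reference index is 734, less than the 813 limit). Turning to paragraph (e): (e) applies — the compliance score is 97 points, meeting the 88 points threshold. Exception (a) does not apply.
All of (b)'s requirements are met (the employer is a non-profit; the employer's headcount is 26, under the 27 limit). Under paragraphs (f)–(k): (f) would limit (b) — a current Category 1 Certificate is held — but (g) sets (f) aside: (g) is triggered — the baseline figure is 134, meeting the 126 threshold. (h) would limit (g) — the bakery is classified under the construction sector — but (i) sets (h) aside: (i) operates — a current Tier D Certificate is held. (j), which would lift (i), is inapplicable — no employee exceeds 30 hours/week. So (b) applies.
All of (c)'s requirements are met (remuneration is equity-only; aggregate throughput is 7,900 units, meeting the 7,780 units threshold; the employer operates from a single site). However, paragraph (l) must be considered: (l) operates against (c): the reportable unit count is 120, meeting the 114 threshold. (c) is therefore removed.
Exception (d) does not apply: the qualifying period is 165 days, short of 200 days.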